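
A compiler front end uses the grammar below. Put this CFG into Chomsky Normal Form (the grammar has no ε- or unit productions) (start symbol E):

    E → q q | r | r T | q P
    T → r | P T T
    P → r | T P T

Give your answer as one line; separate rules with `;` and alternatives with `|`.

E → X1 X1 | r | X2 T | X1 P; T → r | P Y1; P → r | T Y2; X1 → q; X2 → r; Y1 → T T; Y2 → P T

Introduce a nonterminal for each terminal appearing in a rule of length ≥ 2: X1 → q, X2 → r.
Binarize each right-hand side of length ≥ 3 by chaining fresh nonterminals (Y1, Y2, …): affected rules were T → P T T; P → T P T.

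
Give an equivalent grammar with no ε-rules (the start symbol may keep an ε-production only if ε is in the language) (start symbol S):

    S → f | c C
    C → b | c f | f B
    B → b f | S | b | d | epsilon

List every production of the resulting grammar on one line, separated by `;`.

S → f | c C; C → b | c f | f B | f; B → b f | S | b | d

Nullable nonterminals: {B}.
ε ∉ L(G), so no ε-production is kept.
For each production, add variants omitting each subset of nullable occurrences: C → f B gives f B | f.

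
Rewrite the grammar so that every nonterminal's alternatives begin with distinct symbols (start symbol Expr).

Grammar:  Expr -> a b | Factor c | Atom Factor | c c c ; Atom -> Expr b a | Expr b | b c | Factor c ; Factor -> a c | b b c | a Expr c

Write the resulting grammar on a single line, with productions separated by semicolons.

Atom has alternatives sharing prefix 'Expr b': factor to Atom → Expr b Atom1 with Atom1 → a | ε.
Factor has alternatives sharing prefix 'a': factor to Factor → a Factor1 with Factor1 → c | Expr c.

Expr -> a b | Factor c | Atom Factor | c c c; Atom -> b c | Factor c | Expr b Atom1; Factor -> b b c | a Factor1; Atom1 -> a | ε; Factor1 -> c | Expr c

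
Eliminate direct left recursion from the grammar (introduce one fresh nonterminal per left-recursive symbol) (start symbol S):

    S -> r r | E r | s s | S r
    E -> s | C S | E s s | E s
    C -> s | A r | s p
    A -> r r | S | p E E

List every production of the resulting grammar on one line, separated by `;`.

S, E are directly left-recursive.
For S: α = {r}, β = {r r, E r, s s}. Rewrite as S → β S' and S' → α S' | ε.
For E: α = {s s, s}, β = {s, C S}. Rewrite as E → β E' and E' → α E' | ε.

S -> r r S' | E r S' | s s S'; E -> s E' | C S E'; C -> s | A r | s p; A -> r r | S | p E E; S' -> r S' | ε; E' -> s s E' | s E' | ε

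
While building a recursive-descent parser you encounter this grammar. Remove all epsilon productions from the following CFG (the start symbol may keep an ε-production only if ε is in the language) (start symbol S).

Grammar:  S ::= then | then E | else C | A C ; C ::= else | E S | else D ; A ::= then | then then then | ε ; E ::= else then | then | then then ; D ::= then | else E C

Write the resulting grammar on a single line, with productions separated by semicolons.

S ::= then | then E | else C | A C | C; C ::= else | E S | else D; A ::= then | then then then; E ::= else then | then | then then; D ::= then | else E C

Nullable set = {A}.
ε ∉ L(G), so no ε-production is kept.
For each production, add variants omitting each subset of nullable occurrences: S → A C gives A C | C.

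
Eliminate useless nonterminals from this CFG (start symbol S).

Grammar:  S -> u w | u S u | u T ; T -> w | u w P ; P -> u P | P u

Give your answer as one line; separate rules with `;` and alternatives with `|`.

Generating nonterminals: {S, T}.
Reachable from S after that: {S, T}.
Removed useless symbols: {P} and every production mentioning them.

S -> u w | u S u | u T; T -> w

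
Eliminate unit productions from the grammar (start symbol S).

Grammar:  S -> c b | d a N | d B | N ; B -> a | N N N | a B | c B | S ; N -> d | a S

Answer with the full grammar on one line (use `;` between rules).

S -> c b | d a N | d B | d | a S; B -> a | N N N | a B | c B | c b | d a N | d B | d | a S; N -> d | a S

Unit pairs: B ⇒* {N, S}; S ⇒* {N}.
For each unit pair (A, B), copy every non-unit production of B to A, then drop all unit productions.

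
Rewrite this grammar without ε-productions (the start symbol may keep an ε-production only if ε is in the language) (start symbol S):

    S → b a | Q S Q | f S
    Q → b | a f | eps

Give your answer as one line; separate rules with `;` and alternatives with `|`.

S → b a | Q S Q | Q S | S Q | f S; Q → b | a f

Nullable nonterminals: {Q}.
ε ∉ L(G), so no ε-production is kept.
Add the nullable-subset variants: S → Q S Q gives Q S Q | Q S | S Q.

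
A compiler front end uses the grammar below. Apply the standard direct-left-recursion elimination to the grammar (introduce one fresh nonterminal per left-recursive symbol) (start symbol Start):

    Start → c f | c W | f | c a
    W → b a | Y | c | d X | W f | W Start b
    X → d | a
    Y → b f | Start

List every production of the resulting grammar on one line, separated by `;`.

Directly left-recursive nonterminal: W.
For W: α = {f, Start b}, β = {b a, Y, c, d X}. Rewrite as W → β W1 and W1 → α W1 | ε.

Start → c f | c W | f | c a; W → b a W1 | Y W1 | c W1 | d X W1; X → d | a; Y → b f | Start; W1 → f W1 | Start b W1 | ε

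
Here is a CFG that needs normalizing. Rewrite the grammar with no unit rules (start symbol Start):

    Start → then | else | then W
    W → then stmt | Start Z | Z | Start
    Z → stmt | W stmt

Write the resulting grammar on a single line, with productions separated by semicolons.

Unit pairs: W ⇒* {Start, Z}.
Replace each nonterminal's rules with the union of the non-unit rules of every nonterminal it unit-derives.

Start → then | else | then W; W → stmt | W stmt | then | else | then W | then stmt | Start Z; Z → stmt | W stmt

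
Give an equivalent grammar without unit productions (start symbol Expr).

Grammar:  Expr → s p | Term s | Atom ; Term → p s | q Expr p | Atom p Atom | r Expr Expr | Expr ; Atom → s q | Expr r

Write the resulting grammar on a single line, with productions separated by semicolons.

Unit pairs: Expr ⇒* {Atom}; Term ⇒* {Atom, Expr}.
For every A with A ⇒* B via unit rules, add B's non-unit alternatives to A; then delete every rule of the form X → Y.

Expr → s q | Expr r | s p | Term s; Term → p s | q Expr p | Atom p Atom | r Expr Expr | s q | Expr r | s p | Term s; Atom → s q | Expr r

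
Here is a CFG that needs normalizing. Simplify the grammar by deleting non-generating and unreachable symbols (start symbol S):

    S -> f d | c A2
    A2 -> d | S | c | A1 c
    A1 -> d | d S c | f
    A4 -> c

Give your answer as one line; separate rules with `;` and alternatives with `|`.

S -> f d | c A2; A2 -> d | S | c | A1 c; A1 -> d | d S c | f

Generating nonterminals: {A1, A2, A4, S}.
Reachable from S after that: {A1, A2, S}.
Removed useless symbols: {A4} and every production mentioning them.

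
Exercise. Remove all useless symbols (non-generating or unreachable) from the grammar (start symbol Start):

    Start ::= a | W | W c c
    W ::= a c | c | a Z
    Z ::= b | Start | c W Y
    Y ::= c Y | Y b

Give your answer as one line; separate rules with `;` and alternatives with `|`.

Start ::= a | W | W c c; W ::= a c | c | a Z; Z ::= b | Start

Generating nonterminals: {Start, W, Z}.
Reachable from Start after that: {Start, W, Z}.
Removed useless symbols: {Y} and every production mentioning them.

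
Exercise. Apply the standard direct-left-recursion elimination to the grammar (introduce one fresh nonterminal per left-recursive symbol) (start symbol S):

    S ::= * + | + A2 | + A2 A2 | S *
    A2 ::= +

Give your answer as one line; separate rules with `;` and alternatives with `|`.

Left recursion appears on S.
For S: α = {*}, β = {* +, + A2, + A2 A2}. Rewrite as S → β S' and S' → α S' | ε.

S ::= * + S' | + A2 S' | + A2 A2 S'; A2 ::= +; S' ::= * S' | ε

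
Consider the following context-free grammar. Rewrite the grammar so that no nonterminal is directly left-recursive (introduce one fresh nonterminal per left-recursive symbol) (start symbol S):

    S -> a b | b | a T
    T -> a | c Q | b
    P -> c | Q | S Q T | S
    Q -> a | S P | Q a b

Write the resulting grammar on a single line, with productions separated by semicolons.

S -> a b | b | a T; T -> a | c Q | b; P -> c | Q | S Q T | S; Q -> a Q' | S P Q'; Q' -> a b Q' | ε

Directly left-recursive nonterminal: Q.
For Q: α = {a b}, β = {a, S P}. Rewrite as Q → β Q' and Q' → α Q' | ε.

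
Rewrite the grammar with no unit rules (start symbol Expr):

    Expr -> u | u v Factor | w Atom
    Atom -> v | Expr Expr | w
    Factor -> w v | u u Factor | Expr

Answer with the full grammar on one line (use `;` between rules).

Expr -> u | u v Factor | w Atom; Atom -> v | Expr Expr | w; Factor -> w v | u u Factor | u | u v Factor | w Atom

Unit pairs: Factor ⇒* {Expr}.
Replace each nonterminal's rules with the union of the non-unit rules of every nonterminal it unit-derives.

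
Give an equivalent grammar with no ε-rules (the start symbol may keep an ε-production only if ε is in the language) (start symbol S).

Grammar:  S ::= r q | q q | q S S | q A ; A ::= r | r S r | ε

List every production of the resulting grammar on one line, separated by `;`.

Nullable nonterminals: {A}.
ε ∉ L(G), so no ε-production is kept.
Expand every rule over subsets of its nullable positions: S → q A gives q A | q.

S ::= r q | q q | q S S | q A | q; A ::= r | r S r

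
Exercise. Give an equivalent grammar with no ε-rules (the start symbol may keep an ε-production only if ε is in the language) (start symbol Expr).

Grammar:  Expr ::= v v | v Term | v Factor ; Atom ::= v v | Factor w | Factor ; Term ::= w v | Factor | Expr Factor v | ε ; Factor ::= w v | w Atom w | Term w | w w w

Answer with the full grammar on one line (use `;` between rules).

Nullable nonterminals: {Term}.
ε ∉ L(G), so no ε-production is kept.
Expand every rule over subsets of its nullable positions: Expr → v Term gives v Term | v. Factor → Term w gives Term w | w.

Expr ::= v v | v Term | v | v Factor; Atom ::= v v | Factor w | Factor; Term ::= w v | Factor | Expr Factor v; Factor ::= w v | w Atom w | Term w | w | w w w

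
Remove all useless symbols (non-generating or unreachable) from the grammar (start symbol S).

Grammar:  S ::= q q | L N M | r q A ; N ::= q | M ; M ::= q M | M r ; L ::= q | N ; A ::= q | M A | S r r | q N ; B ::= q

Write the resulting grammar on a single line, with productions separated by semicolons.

Generating nonterminals: {A, B, L, N, S}.
Reachable from S after that: {A, N, S}.
Removed useless symbols: {B, L, M} and every production mentioning them.

S ::= q q | r q A; N ::= q; A ::= q | S r r | q N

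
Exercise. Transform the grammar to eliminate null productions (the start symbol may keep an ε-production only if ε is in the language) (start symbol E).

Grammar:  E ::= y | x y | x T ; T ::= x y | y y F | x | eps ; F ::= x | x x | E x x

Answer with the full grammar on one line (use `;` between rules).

The nullable symbols are {T}.
ε ∉ L(G), so no ε-production is kept.
For each production, add variants omitting each subset of nullable occurrences: E → x T gives x T | x.

E ::= y | x y | x T | x; T ::= x y | y y F | x; F ::= x | x x | E x x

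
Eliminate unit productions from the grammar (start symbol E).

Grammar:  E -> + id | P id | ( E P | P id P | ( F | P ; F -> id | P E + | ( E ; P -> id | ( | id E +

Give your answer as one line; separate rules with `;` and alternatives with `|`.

E -> + id | P id | ( E P | P id P | ( F | id | ( | id E +; F -> id | P E + | ( E; P -> id | ( | id E +

Unit pairs: E ⇒* {P}.
For each unit pair (A, B), copy every non-unit production of B to A, then drop all unit productions.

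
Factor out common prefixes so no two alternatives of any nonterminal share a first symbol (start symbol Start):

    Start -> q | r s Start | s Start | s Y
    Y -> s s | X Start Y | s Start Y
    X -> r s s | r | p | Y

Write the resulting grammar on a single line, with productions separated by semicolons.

Start has alternatives sharing prefix 's': factor to Start → s Start1 with Start1 → Start | Y.
Y has alternatives sharing prefix 's': factor to Y → s Y1 with Y1 → s | Start Y.
X has alternatives sharing prefix 'r': factor to X → r X1 with X1 → s s | ε.

Start -> q | r s Start | s Start1; Y -> X Start Y | s Y1; X -> p | Y | r X1; Start1 -> Start | Y; Y1 -> s | Start Y; X1 -> s s | ε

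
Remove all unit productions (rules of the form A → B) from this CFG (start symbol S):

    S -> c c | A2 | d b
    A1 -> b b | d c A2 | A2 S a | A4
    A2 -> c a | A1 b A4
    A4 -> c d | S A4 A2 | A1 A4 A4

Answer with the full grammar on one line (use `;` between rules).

Unit pairs: A1 ⇒* {A4}; S ⇒* {A2}.
For each unit pair (A, B), copy every non-unit production of B to A, then drop all unit productions.

S -> c a | A1 b A4 | c c | d b; A1 -> c d | S A4 A2 | A1 A4 A4 | b b | d c A2 | A2 S a; A2 -> c a | A1 b A4; A4 -> c d | S A4 A2 | A1 A4 A4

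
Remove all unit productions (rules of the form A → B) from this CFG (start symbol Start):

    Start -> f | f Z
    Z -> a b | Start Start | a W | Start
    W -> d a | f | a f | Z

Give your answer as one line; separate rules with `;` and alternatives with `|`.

Unit pairs: W ⇒* {Start, Z}; Z ⇒* {Start}.
For every A with A ⇒* B via unit rules, add B's non-unit alternatives to A; then delete every rule of the form X → Y.

Start -> f | f Z; Z -> a b | Start Start | a W | f | f Z; W -> a b | Start Start | a W | f | f Z | d a | a f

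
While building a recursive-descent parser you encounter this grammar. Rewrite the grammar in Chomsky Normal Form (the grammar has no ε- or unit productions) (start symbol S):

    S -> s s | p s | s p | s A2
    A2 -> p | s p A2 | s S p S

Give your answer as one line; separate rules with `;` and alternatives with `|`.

Introduce a nonterminal for each terminal appearing in a rule of length ≥ 2: X1 → s, X2 → p.
Binarize each right-hand side of length ≥ 3 by chaining fresh nonterminals (Y1, Y2, …): affected rules were A2 → X1 X2 A2; A2 → X1 S X2 S.

S -> X1 X1 | X2 X1 | X1 X2 | X1 A2; A2 -> p | X1 Y1 | X1 Y2; X1 -> s; X2 -> p; Y1 -> X2 A2; Y2 -> S Y3; Y3 -> X2 S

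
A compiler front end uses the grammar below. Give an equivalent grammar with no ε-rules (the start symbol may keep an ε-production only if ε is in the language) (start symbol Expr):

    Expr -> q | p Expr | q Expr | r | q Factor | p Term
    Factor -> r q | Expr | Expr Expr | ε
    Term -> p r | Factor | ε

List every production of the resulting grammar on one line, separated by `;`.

Expr -> q | p Expr | q Expr | r | q Factor | p Term | p; Factor -> r q | Expr | Expr Expr; Term -> p r | Factor

The nullable symbols are {Factor, Term}.
ε ∉ L(G), so no ε-production is kept.
For each production, add variants omitting each subset of nullable occurrences: Expr → p Term gives p Term | p.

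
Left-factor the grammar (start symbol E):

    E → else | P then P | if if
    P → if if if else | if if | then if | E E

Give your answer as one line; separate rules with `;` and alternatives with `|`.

E → else | P then P | if if; P → then if | E E | if if P'; P' → if else | ε

P has alternatives sharing prefix 'if if': factor to P → if if P' with P' → if else | ε.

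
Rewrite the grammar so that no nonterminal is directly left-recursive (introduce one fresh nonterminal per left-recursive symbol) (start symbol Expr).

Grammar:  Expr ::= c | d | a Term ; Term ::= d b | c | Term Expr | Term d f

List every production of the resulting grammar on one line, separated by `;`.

Term is directly left-recursive.
For Term: α = {Expr, d f}, β = {d b, c}. Rewrite as Term → β Term1 and Term1 → α Term1 | ε.

Expr ::= c | d | a Term; Term ::= d b Term1 | c Term1; Term1 ::= Expr Term1 | d f Term1 | ε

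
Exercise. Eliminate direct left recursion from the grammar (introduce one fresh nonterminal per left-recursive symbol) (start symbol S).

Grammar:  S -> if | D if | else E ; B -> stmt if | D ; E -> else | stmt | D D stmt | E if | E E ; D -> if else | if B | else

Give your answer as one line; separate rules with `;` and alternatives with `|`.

Left recursion appears on E.
For E: α = {if, E}, β = {else, stmt, D D stmt}. Rewrite as E → β E' and E' → α E' | ε.

S -> if | D if | else E; B -> stmt if | D; E -> else E' | stmt E' | D D stmt E'; D -> if else | if B | else; E' -> if E' | E E' | ε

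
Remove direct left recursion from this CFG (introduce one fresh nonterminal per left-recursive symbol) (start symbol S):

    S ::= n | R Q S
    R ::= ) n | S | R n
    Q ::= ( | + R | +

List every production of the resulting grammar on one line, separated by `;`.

Left recursion appears on R.
For R: α = {n}, β = {) n, S}. Rewrite as R → β R' and R' → α R' | ε.

S ::= n | R Q S; R ::= ) n R' | S R'; Q ::= ( | + R | +; R' ::= n R' | ε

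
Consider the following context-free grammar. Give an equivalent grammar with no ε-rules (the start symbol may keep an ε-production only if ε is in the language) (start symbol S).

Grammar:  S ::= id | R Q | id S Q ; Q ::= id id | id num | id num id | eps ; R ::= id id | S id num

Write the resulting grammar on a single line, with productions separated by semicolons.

S ::= id | R Q | R | id S Q | id S; Q ::= id id | id num | id num id; R ::= id id | S id num

Nullable set = {Q}.
ε ∉ L(G), so no ε-production is kept.
For each production, add variants omitting each subset of nullable occurrences: S → R Q gives R Q | R. S → id S Q gives id S Q | id S.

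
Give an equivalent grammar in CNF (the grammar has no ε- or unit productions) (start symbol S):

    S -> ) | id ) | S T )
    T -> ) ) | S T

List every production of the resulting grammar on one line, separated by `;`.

Introduce a nonterminal for each terminal appearing in a rule of length ≥ 2: X1 → id, X2 → ).
Binarize each right-hand side of length ≥ 3 by chaining fresh nonterminals (Y1, Y2, …): affected rules were S → S T X2.

S -> ) | X1 X2 | S Y1; T -> X2 X2 | S T; X1 -> id; X2 -> ); Y1 -> T X2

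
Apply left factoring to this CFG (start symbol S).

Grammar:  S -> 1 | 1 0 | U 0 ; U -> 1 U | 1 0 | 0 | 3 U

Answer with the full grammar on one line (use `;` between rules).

S -> U 0 | 1 S'; U -> 0 | 3 U | 1 U'; S' -> ε | 0; U' -> U | 0

S has alternatives sharing prefix '1': factor to S → 1 S' with S' → ε | 0.
U has alternatives sharing prefix '1': factor to U → 1 U' with U' → U | 0.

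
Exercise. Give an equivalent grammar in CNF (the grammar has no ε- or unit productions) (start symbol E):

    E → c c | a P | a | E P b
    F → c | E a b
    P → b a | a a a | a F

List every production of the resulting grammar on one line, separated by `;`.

Introduce a nonterminal for each terminal appearing in a rule of length ≥ 2: X1 → c, X2 → a, X3 → b.
Binarize each right-hand side of length ≥ 3 by chaining fresh nonterminals (Y1, Y2, …): affected rules were E → E P X3; F → E X2 X3; P → X2 X2 X2.

E → X1 X1 | X2 P | a | E Y1; F → c | E Y2; P → X3 X2 | X2 Y3 | X2 F; X1 → c; X2 → a; X3 → b; Y1 → P X3; Y2 → X2 X3; Y3 → X2 X2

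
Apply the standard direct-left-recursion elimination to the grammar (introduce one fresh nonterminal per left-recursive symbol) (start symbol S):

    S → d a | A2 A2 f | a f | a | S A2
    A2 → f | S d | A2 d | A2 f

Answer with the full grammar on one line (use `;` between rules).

S → d a S' | A2 A2 f S' | a f S' | a S'; A2 → f A2' | S d A2'; S' → A2 S' | ε; A2' → d A2' | f A2' | ε

Left recursion appears on S, A2.
For S: α = {A2}, β = {d a, A2 A2 f, a f, a}. Rewrite as S → β S' and S' → α S' | ε.
For A2: α = {d, f}, β = {f, S d}. Rewrite as A2 → β A2' and A2' → α A2' | ε.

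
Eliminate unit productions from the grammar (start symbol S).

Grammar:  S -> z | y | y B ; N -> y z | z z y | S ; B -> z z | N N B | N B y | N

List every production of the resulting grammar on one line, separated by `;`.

Unit pairs: B ⇒* {N, S}; N ⇒* {S}.
For every A with A ⇒* B via unit rules, add B's non-unit alternatives to A; then delete every rule of the form X → Y.

S -> z | y | y B; N -> z | y | y B | y z | z z y; B -> z z | N N B | N B y | z | y | y B | y z | z z y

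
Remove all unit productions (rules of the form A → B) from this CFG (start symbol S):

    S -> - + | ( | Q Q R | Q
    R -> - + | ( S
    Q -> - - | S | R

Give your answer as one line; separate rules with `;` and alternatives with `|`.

Unit pairs: Q ⇒* {R, S}; S ⇒* {Q, R}.
For each unit pair (A, B), copy every non-unit production of B to A, then drop all unit productions.

S -> - + | ( S | ( | Q Q R | - -; R -> - + | ( S; Q -> - + | ( S | ( | Q Q R | - -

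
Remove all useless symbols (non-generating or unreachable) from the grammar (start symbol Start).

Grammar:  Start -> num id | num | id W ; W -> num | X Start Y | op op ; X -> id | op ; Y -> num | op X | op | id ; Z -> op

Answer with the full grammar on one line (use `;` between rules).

Start -> num id | num | id W; W -> num | X Start Y | op op; X -> id | op; Y -> num | op X | op | id

Generating nonterminals: {Start, W, X, Y, Z}.
Reachable from Start after that: {Start, W, X, Y}.
Removed useless symbols: {Z} and every production mentioning them.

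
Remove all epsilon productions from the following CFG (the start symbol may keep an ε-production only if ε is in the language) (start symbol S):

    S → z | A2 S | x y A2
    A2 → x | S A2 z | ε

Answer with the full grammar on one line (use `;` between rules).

Nullable set = {A2}.
ε ∉ L(G), so no ε-production is kept.
Add the nullable-subset variants: S → x y A2 gives x y A2 | x y. A2 → S A2 z gives S A2 z | S z.

S → z | A2 S | x y A2 | x y; A2 → x | S A2 z | S z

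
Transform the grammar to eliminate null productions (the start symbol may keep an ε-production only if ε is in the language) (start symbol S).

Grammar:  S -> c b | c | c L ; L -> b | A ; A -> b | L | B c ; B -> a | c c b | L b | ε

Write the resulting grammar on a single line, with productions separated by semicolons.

S -> c b | c | c L; L -> b | A; A -> b | L | B c | c; B -> a | c c b | L b

The nullable symbols are {B}.
ε ∉ L(G), so no ε-production is kept.
Expand every rule over subsets of its nullable positions: A → B c gives B c | c.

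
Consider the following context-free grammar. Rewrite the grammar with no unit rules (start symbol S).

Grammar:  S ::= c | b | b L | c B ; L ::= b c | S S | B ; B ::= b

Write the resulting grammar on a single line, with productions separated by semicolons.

Unit pairs: L ⇒* {B}.
For each unit pair (A, B), copy every non-unit production of B to A, then drop all unit productions.

S ::= c | b | b L | c B; L ::= b c | S S | b; B ::= b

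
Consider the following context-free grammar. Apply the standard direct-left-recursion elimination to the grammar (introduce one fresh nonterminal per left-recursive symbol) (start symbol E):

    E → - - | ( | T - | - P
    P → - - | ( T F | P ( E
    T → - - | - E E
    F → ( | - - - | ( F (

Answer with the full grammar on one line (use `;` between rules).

E → - - | ( | T - | - P; P → - - P' | ( T F P'; T → - - | - E E; F → ( | - - - | ( F (; P' → ( E P' | eps

Left recursion appears on P.
For P: α = {( E}, β = {- -, ( T F}. Rewrite as P → β P' and P' → α P' | ε.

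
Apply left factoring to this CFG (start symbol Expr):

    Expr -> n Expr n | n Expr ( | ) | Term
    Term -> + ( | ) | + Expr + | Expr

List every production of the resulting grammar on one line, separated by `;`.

Expr has alternatives sharing prefix 'n Expr': factor to Expr → n Expr Expr1 with Expr1 → n | (.
Term has alternatives sharing prefix '+': factor to Term → + Term1 with Term1 → ( | Expr +.

Expr -> ) | Term | n Expr Expr1; Term -> ) | Expr | + Term1; Expr1 -> n | (; Term1 -> ( | Expr +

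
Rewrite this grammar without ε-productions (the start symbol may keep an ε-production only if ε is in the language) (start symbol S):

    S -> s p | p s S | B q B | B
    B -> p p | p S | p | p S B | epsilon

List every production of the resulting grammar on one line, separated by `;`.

S -> s p | p s S | p s | B q B | B q | q B | q | B | ε; B -> p p | p S | p | p S B | p B

Nullable set = {B, S}.
ε ∈ L(G) since S is nullable, so keep S → ε.
For each production, add variants omitting each subset of nullable occurrences: S → p s S gives p s S | p s. S → B q B gives B q B | B q | q B | q. B → p S gives p S | p. B → p S B gives p S B | p B.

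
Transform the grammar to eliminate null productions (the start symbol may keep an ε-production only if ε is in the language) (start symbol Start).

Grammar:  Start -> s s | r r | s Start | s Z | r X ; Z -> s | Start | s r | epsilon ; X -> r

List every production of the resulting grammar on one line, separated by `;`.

The nullable symbols are {Z}.
ε ∉ L(G), so no ε-production is kept.
Expand every rule over subsets of its nullable positions: Start → s Z gives s Z | s.

Start -> s s | r r | s Start | s Z | s | r X; Z -> s | Start | s r; X -> r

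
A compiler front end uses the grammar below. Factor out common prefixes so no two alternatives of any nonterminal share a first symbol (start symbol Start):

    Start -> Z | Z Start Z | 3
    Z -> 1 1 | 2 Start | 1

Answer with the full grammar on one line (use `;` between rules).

Start -> 3 | Z Start1; Z -> 2 Start | 1 Z1; Start1 -> ε | Start Z; Z1 -> 1 | ε

Start has alternatives sharing prefix 'Z': factor to Start → Z Start1 with Start1 → ε | Start Z.
Z has alternatives sharing prefix '1': factor to Z → 1 Z1 with Z1 → 1 | ε.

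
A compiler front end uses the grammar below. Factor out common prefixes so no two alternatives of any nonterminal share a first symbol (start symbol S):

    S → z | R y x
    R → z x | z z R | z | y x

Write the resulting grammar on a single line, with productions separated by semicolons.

S → z | R y x; R → y x | z R'; R' → x | z R | ε

R has alternatives sharing prefix 'z': factor to R → z R' with R' → x | z R | ε.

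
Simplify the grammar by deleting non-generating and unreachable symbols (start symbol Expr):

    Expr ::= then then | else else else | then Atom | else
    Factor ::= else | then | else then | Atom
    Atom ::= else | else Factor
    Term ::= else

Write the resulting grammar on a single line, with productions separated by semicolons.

Generating nonterminals: {Atom, Expr, Factor, Term}.
Reachable from Expr after that: {Atom, Expr, Factor}.
Removed useless symbols: {Term} and every production mentioning them.

Expr ::= then then | else else else | then Atom | else; Factor ::= else | then | else then | Atom; Atom ::= else | else Factor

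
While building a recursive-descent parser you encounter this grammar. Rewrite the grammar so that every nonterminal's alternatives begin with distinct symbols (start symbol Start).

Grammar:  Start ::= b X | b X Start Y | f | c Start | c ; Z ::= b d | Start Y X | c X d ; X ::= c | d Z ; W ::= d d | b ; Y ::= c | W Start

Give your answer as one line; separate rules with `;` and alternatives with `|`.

Start ::= f | b X Start1 | c Start2; Z ::= b d | Start Y X | c X d; X ::= c | d Z; W ::= d d | b; Y ::= c | W Start; Start1 ::= ε | Start Y; Start2 ::= Start | ε

Start has alternatives sharing prefix 'b X': factor to Start → b X Start1 with Start1 → ε | Start Y.
Start has alternatives sharing prefix 'c': factor to Start → c Start2 with Start2 → Start | ε.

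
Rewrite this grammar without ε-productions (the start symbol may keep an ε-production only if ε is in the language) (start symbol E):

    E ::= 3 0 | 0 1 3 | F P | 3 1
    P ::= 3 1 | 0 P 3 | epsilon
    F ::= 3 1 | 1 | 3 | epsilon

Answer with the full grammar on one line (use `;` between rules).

The nullable symbols are {E, F, P}.
ε ∈ L(G) since E is nullable, so keep E → ε.
For each production, add variants omitting each subset of nullable occurrences: E → F P gives F P | F | P. P → 0 P 3 gives 0 P 3 | 0 3.

E ::= 3 0 | 0 1 3 | F P | F | P | 3 1 | epsilon; P ::= 3 1 | 0 P 3 | 0 3; F ::= 3 1 | 1 | 3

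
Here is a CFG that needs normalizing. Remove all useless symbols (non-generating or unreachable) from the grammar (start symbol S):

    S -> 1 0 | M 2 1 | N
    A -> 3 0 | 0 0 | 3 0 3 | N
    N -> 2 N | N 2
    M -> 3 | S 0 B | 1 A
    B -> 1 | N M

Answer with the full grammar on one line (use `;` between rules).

S -> 1 0 | M 2 1; A -> 3 0 | 0 0 | 3 0 3; M -> 3 | S 0 B | 1 A; B -> 1

Generating nonterminals: {A, B, M, S}.
Reachable from S after that: {A, B, M, S}.
Removed useless symbols: {N} and every production mentioning them.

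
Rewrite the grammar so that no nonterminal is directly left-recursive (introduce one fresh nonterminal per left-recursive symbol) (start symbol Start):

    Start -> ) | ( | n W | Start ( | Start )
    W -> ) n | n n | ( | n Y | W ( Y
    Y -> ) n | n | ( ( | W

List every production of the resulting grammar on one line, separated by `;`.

Start, W are directly left-recursive.
For Start: α = {(, )}, β = {), (, n W}. Rewrite as Start → β Start1 and Start1 → α Start1 | ε.
For W: α = {( Y}, β = {) n, n n, (, n Y}. Rewrite as W → β W1 and W1 → α W1 | ε.

Start -> ) Start1 | ( Start1 | n W Start1; W -> ) n W1 | n n W1 | ( W1 | n Y W1; Y -> ) n | n | ( ( | W; Start1 -> ( Start1 | ) Start1 | eps; W1 -> ( Y W1 | eps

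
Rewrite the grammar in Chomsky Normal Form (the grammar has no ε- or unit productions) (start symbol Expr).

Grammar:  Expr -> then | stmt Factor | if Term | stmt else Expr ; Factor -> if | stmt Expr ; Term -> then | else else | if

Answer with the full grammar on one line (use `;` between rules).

Introduce a nonterminal for each terminal appearing in a rule of length ≥ 2: X1 → stmt, X2 → if, X3 → else.
Binarize each right-hand side of length ≥ 3 by chaining fresh nonterminals (Y1, Y2, …): affected rules were Expr → X1 X3 Expr.

Expr -> then | X1 Factor | X2 Term | X1 Y1; Factor -> if | X1 Expr; Term -> then | X3 X3 | if; X1 -> stmt; X2 -> if; X3 -> else; Y1 -> X3 Expr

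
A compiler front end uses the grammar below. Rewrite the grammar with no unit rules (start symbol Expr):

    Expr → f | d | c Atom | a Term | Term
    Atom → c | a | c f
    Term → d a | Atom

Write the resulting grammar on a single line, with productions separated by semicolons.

Expr → d a | c | a | c f | f | d | c Atom | a Term; Atom → c | a | c f; Term → d a | c | a | c f

Unit pairs: Expr ⇒* {Atom, Term}; Term ⇒* {Atom}.
For every A with A ⇒* B via unit rules, add B's non-unit alternatives to A; then delete every rule of the form X → Y.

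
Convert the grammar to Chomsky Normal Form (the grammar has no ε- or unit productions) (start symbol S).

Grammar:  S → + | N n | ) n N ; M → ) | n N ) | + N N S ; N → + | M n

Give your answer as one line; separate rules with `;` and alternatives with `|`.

S → + | N X1 | X2 Y1; M → ) | X1 Y2 | X3 Y3; N → + | M X1; X1 → n; X2 → ); X3 → +; Y1 → X1 N; Y2 → N X2; Y3 → N Y4; Y4 → N S

Introduce a nonterminal for each terminal appearing in a rule of length ≥ 2: X1 → n, X2 → ), X3 → +.
Binarize each right-hand side of length ≥ 3 by chaining fresh nonterminals (Y1, Y2, …): affected rules were S → X2 X1 N; M → X1 N X2; M → X3 N N S.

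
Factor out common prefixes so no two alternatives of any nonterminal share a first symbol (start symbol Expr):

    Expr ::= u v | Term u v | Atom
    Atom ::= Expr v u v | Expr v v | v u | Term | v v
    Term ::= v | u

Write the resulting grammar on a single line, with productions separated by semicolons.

Expr ::= u v | Term u v | Atom; Atom ::= Term | Expr v Atom1 | v Atom2; Term ::= v | u; Atom1 ::= u v | v; Atom2 ::= u | v

Atom has alternatives sharing prefix 'Expr v': factor to Atom → Expr v Atom1 with Atom1 → u v | v.
Atom has alternatives sharing prefix 'v': factor to Atom → v Atom2 with Atom2 → u | v.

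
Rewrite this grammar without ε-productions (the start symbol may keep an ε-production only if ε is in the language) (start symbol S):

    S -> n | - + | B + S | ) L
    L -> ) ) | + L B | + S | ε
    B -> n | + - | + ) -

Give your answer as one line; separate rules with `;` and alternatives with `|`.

S -> n | - + | B + S | ) L | ); L -> ) ) | + L B | + B | + S; B -> n | + - | + ) -

The nullable symbols are {L}.
ε ∉ L(G), so no ε-production is kept.
Add the nullable-subset variants: S → ) L gives ) L | ). L → + L B gives + L B | + B.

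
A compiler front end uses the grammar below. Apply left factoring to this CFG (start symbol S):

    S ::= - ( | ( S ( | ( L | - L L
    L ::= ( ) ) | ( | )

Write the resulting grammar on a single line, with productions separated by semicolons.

S has alternatives sharing prefix '-': factor to S → - S' with S' → ( | L L.
S has alternatives sharing prefix '(': factor to S → ( S'' with S'' → S ( | L.
L has alternatives sharing prefix '(': factor to L → ( L' with L' → ) ) | ε.

S ::= - S' | ( S''; L ::= ) | ( L'; S' ::= ( | L L; S'' ::= S ( | L; L' ::= ) ) | ε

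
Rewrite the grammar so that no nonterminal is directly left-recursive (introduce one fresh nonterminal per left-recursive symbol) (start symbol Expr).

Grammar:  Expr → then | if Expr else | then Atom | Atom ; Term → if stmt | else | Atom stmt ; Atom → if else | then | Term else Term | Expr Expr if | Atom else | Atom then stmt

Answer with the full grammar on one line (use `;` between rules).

Directly left-recursive nonterminal: Atom.
For Atom: α = {else, then stmt}, β = {if else, then, Term else Term, Expr Expr if}. Rewrite as Atom → β Atom1 and Atom1 → α Atom1 | ε.

Expr → then | if Expr else | then Atom | Atom; Term → if stmt | else | Atom stmt; Atom → if else Atom1 | then Atom1 | Term else Term Atom1 | Expr Expr if Atom1; Atom1 → else Atom1 | then stmt Atom1 | eps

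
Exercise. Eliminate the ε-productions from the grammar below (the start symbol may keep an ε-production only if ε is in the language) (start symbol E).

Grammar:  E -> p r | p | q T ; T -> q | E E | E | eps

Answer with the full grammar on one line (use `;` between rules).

E -> p r | p | q T | q; T -> q | E E | E

Nullable set = {T}.
ε ∉ L(G), so no ε-production is kept.
Expand every rule over subsets of its nullable positions: E → q T gives q T | q.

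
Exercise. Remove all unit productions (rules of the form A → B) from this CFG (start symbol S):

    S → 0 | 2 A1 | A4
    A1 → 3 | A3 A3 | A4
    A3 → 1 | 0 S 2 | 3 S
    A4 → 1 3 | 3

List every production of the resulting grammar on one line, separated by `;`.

S → 1 3 | 3 | 0 | 2 A1; A1 → 1 3 | 3 | A3 A3; A3 → 1 | 0 S 2 | 3 S; A4 → 1 3 | 3

Unit pairs: A1 ⇒* {A4}; S ⇒* {A4}.
Replace each nonterminal's rules with the union of the non-unit rules of every nonterminal it unit-derives.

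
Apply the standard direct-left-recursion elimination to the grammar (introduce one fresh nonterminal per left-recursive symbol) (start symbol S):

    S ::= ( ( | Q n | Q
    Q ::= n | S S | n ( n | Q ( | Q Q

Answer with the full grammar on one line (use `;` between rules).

Left recursion appears on Q.
For Q: α = {(, Q}, β = {n, S S, n ( n}. Rewrite as Q → β Q' and Q' → α Q' | ε.

S ::= ( ( | Q n | Q; Q ::= n Q' | S S Q' | n ( n Q'; Q' ::= ( Q' | Q Q' | ε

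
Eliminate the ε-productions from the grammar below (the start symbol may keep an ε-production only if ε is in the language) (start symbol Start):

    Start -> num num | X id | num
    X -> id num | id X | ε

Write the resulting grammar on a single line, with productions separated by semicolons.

Nullable nonterminals: {X}.
ε ∉ L(G), so no ε-production is kept.
Add the nullable-subset variants: Start → X id gives X id | id. X → id X gives id X | id.

Start -> num num | X id | id | num; X -> id num | id X | id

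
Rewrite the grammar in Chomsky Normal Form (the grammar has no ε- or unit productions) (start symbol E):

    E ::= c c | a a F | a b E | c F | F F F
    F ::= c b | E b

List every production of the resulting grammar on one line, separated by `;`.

E ::= X1 X1 | X2 Y1 | X2 Y2 | X1 F | F Y3; F ::= X1 X3 | E X3; X1 ::= c; X2 ::= a; X3 ::= b; Y1 ::= X2 F; Y2 ::= X3 E; Y3 ::= F F

Introduce a nonterminal for each terminal appearing in a rule of length ≥ 2: X1 → c, X2 → a, X3 → b.
Binarize each right-hand side of length ≥ 3 by chaining fresh nonterminals (Y1, Y2, …): affected rules were E → X2 X2 F; E → X2 X3 E; E → F F F.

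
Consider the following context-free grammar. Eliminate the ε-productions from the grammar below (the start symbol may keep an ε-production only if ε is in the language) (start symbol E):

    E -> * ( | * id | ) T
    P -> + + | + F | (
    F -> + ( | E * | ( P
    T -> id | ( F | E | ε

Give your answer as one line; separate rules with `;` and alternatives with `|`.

E -> * ( | * id | ) T | ); P -> + + | + F | (; F -> + ( | E * | ( P; T -> id | ( F | E

Nullable nonterminals: {T}.
ε ∉ L(G), so no ε-production is kept.
For each production, add variants omitting each subset of nullable occurrences: E → ) T gives ) T | ).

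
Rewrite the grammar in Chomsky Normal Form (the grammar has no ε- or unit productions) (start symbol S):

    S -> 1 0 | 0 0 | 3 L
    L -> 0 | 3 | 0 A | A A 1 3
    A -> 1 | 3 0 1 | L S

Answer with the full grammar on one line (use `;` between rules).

Introduce a nonterminal for each terminal appearing in a rule of length ≥ 2: X1 → 1, X2 → 0, X3 → 3.
Binarize each right-hand side of length ≥ 3 by chaining fresh nonterminals (Y1, Y2, …): affected rules were L → A A X1 X3; A → X3 X2 X1.

S -> X1 X2 | X2 X2 | X3 L; L -> 0 | 3 | X2 A | A Y1; A -> 1 | X3 Y3 | L S; X1 -> 1; X2 -> 0; X3 -> 3; Y1 -> A Y2; Y2 -> X1 X3; Y3 -> X2 X1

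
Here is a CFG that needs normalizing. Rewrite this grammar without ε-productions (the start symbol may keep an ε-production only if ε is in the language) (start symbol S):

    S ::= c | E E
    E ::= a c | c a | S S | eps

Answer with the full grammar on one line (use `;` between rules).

S ::= c | E E | E | ε; E ::= a c | c a | S S | S

Nullable set = {E, S}.
ε ∈ L(G) since S is nullable, so keep S → ε.
Add the nullable-subset variants: S → E E gives E E | E. E → S S gives S S | S.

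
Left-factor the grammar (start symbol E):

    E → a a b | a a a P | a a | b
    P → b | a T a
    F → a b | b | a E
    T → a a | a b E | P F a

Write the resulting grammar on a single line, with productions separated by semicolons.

E has alternatives sharing prefix 'a a': factor to E → a a E' with E' → b | a P | ε.
F has alternatives sharing prefix 'a': factor to F → a F' with F' → b | E.
T has alternatives sharing prefix 'a': factor to T → a T' with T' → a | b E.

E → b | a a E'; P → b | a T a; F → b | a F'; T → P F a | a T'; E' → b | a P | ε; F' → b | E; T' → a | b E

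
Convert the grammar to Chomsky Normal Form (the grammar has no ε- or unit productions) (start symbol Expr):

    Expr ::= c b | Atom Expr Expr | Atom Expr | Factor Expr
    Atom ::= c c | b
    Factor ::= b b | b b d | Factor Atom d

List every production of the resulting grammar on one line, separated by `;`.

Introduce a nonterminal for each terminal appearing in a rule of length ≥ 2: X1 → c, X2 → b, X3 → d.
Binarize each right-hand side of length ≥ 3 by chaining fresh nonterminals (Y1, Y2, …): affected rules were Expr → Atom Expr Expr; Factor → X2 X2 X3; Factor → Factor Atom X3.

Expr ::= X1 X2 | Atom Y1 | Atom Expr | Factor Expr; Atom ::= X1 X1 | b; Factor ::= X2 X2 | X2 Y2 | Factor Y3; X1 ::= c; X2 ::= b; X3 ::= d; Y1 ::= Expr Expr; Y2 ::= X2 X3; Y3 ::= Atom X3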